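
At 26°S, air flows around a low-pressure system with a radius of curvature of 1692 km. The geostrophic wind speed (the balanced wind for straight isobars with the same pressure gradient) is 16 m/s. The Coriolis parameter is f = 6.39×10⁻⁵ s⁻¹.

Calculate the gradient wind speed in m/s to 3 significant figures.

14.1 m/s

Around a low, centrifugal force acts outward with Coriolis, so pressure-gradient force balances both:
(1/ρ)|∂P/∂n| = fV + V²/R  →  V² + fR·V − fR·V_g = 0
With fR = 6.39×10⁻⁵ × 1692×10³ m = 108 m/s:
V = [−fR + √((fR)² + 4 fR V_g)]/2 = [−108 + √(108² + 4×108×16)]/2 = 14.1 m/s
Subgeostrophic (V < V_g = 16 m/s), as expected around a low.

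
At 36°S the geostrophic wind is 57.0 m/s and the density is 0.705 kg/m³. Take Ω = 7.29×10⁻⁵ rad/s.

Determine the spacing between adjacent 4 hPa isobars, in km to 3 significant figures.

Coriolis parameter at 36°S:
f = 2Ω sin φ = 2 × 7.29×10⁻⁵ × sin 36° = 8.57×10⁻⁵ s⁻¹
Geostrophic balance rearranged: |∂P/∂n| = f ρ V_g
|∂P/∂n| = 8.57×10⁻⁵ × 0.705 × 57.0 = 3.44×10⁻³ Pa/m
Isobar spacing: Δn = ΔP/|∂P/∂n| = 400 Pa / 3.44×10⁻³ Pa/m = 116150 m ≈ 116 km

116 km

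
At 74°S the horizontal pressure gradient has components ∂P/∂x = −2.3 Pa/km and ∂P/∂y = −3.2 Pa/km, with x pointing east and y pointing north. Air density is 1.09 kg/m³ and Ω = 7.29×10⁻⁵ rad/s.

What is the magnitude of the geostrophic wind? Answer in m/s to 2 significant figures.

26 m/s

Coriolis parameter at 74°S:
f = 2Ω sin φ = 2 × 7.29×10⁻⁵ × sin 74° = 1.40×10⁻⁴ s⁻¹
In the Southern Hemisphere f is negative: f = −1.40×10⁻⁴ s⁻¹.
Component geostrophic relations (x east, y north):
u_g = −(1/(fρ)) ∂P/∂y,  v_g = (1/(fρ)) ∂P/∂x
u_g = −(−3.2×10⁻³)/(−1.40×10⁻⁴ × 1.09) = −20.9 m/s;  v_g = (−2.3×10⁻³)/(−1.40×10⁻⁴ × 1.09) = 15.1 m/s
|V_g| = √(u_g² + v_g²) = 25.8 m/s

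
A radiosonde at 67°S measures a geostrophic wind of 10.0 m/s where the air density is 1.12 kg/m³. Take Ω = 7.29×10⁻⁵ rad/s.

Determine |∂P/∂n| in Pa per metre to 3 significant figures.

Coriolis parameter at 67°S:
f = 2Ω sin φ = 2 × 7.29×10⁻⁵ × sin 67° = 1.34×10⁻⁴ s⁻¹
Geostrophic balance rearranged: |∂P/∂n| = f ρ V_g
|∂P/∂n| = 1.34×10⁻⁴ × 1.12 × 10.0 = 1.50×10⁻³ Pa/m

1.50×10⁻³ Pa/m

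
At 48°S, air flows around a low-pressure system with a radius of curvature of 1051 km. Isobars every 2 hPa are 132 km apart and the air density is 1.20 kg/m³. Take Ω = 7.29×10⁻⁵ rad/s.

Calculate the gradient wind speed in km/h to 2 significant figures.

38 km/h

Coriolis parameter at 48°S:
f = 2Ω sin φ = 2 × 7.29×10⁻⁵ × sin 48° = 1.08×10⁻⁴ s⁻¹
Pressure gradient: |∂P/∂n| = 200 Pa / 132000 m = 1.52×10⁻³ Pa/m
Geostrophic speed: V_g = |∂P/∂n|/(fρ) = 1.52×10⁻³/(1.08×10⁻⁴ × 1.20) = 11.7 m/s
Around a low, centrifugal force acts outward with Coriolis, so pressure-gradient force balances both:
(1/ρ)|∂P/∂n| = fV + V²/R  →  V² + fR·V − fR·V_g = 0
With fR = 1.08×10⁻⁴ × 1051×10³ m = 114 m/s:
V = [−fR + √((fR)² + 4 fR V_g)]/2 = [−114 + √(114² + 4×114×11.7)]/2 = 10.7 m/s
Subgeostrophic (V < V_g = 11.7 m/s), as expected around a low.
Converting: 10.7 m/s × 3.6 = 38 km/h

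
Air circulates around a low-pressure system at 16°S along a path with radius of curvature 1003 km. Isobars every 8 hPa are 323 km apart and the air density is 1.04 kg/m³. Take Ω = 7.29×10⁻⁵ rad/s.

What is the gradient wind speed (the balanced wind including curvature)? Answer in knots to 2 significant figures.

64 knots

Coriolis parameter at 16°S:
f = 2Ω sin φ = 2 × 7.29×10⁻⁵ × sin 16° = 4.02×10⁻⁵ s⁻¹
Pressure gradient: |∂P/∂n| = 800 Pa / 323000 m = 2.48×10⁻³ Pa/m
Geostrophic speed: V_g = |∂P/∂n|/(fρ) = 2.48×10⁻³/(4.02×10⁻⁵ × 1.04) = 59.3 m/s
Around a low, centrifugal force acts outward with Coriolis, so pressure-gradient force balances both:
(1/ρ)|∂P/∂n| = fV + V²/R  →  V² + fR·V − fR·V_g = 0
With fR = 4.02×10⁻⁵ × 1003×10³ m = 40.3 m/s:
V = [−fR + √((fR)² + 4 fR V_g)]/2 = [−40.3 + √(40.3² + 4×40.3×59.3)]/2 = 32.7 m/s
Subgeostrophic (V < V_g = 59.3 m/s), as expected around a low.
Converting: 32.7 m/s × 1.944 = 64 knots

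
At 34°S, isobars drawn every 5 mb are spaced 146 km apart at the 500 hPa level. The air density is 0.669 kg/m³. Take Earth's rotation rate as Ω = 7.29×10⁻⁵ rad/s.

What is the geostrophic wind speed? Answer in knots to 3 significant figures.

Coriolis parameter at 34°S:
f = 2Ω sin φ = 2 × 7.29×10⁻⁵ × sin 34° = 8.15×10⁻⁵ s⁻¹
Pressure gradient: |∂P/∂n| = 500 Pa / 146000 m = 3.42×10⁻³ Pa/m
Geostrophic balance (pressure-gradient force = Coriolis force):
V_g = (1/(fρ)) |∂P/∂n| = 3.42×10⁻³ / (8.15×10⁻⁵ × 0.669) = 62.8 m/s
Converting: 62.8 m/s × 1.944 = 122 knots

122 knots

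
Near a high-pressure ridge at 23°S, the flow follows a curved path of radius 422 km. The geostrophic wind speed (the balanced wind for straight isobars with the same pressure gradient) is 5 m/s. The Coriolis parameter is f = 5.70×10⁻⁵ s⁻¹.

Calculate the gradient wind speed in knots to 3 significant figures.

Around a high, pressure-gradient force acts outward with centrifugal, so Coriolis balances both:
fV = (1/ρ)|∂P/∂n| + V²/R  →  V² − fR·V + fR·V_g = 0
With fR = 5.70×10⁻⁵ × 422×10³ m = 24.1 m/s:
V = [fR − √((fR)² − 4 fR V_g)]/2 = [24.1 − √(24.1² − 4×24.1×5)]/2 = 7.09 m/s
Supergeostrophic (V > V_g = 5 m/s), as expected around a high.
Converting: 7.09 m/s × 1.944 = 13.8 knots

13.8 knots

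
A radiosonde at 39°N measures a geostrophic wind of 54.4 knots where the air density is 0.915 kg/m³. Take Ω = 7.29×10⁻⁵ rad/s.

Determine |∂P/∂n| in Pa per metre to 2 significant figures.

2.3×10⁻³ Pa/m

Coriolis parameter at 39°N:
f = 2Ω sin φ = 2 × 7.29×10⁻⁵ × sin 39° = 9.18×10⁻⁵ s⁻¹
Wind speed in SI: 54.4 knots = 28.0 m/s
Geostrophic balance rearranged: |∂P/∂n| = f ρ V_g
|∂P/∂n| = 9.18×10⁻⁵ × 0.915 × 28.0 = 2.35×10⁻³ Pa/m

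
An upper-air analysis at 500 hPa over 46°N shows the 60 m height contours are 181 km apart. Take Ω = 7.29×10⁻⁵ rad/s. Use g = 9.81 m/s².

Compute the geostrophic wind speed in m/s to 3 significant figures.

31.0 m/s

Coriolis parameter at 46°N:
f = 2Ω sin φ = 2 × 7.29×10⁻⁵ × sin 46° = 1.05×10⁻⁴ s⁻¹
Height gradient: |∂Z/∂n| = 60 m / 181000 m = 3.31×10⁻⁴
On a pressure surface, geostrophic balance gives V_g = (g/f)|∂Z/∂n|:
V_g = 9.81 × 3.31×10⁻⁴ / 1.05×10⁻⁴ = 31.0 m/s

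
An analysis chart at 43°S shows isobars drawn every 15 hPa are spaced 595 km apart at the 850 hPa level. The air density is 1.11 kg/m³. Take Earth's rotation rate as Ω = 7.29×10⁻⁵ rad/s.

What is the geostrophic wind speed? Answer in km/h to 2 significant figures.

82 km/h

Coriolis parameter at 43°S:
f = 2Ω sin φ = 2 × 7.29×10⁻⁵ × sin 43° = 9.94×10⁻⁵ s⁻¹
Pressure gradient: |∂P/∂n| = 1500 Pa / 595000 m = 2.52×10⁻³ Pa/m
Geostrophic balance (pressure-gradient force = Coriolis force):
V_g = (1/(fρ)) |∂P/∂n| = 2.52×10⁻³ / (9.94×10⁻⁵ × 1.11) = 22.8 m/s
Converting: 22.8 m/s × 3.6 = 82 km/h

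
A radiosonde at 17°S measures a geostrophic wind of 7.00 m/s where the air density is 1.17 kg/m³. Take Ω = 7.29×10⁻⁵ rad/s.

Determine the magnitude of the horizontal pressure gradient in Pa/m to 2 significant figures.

Coriolis parameter at 17°S:
f = 2Ω sin φ = 2 × 7.29×10⁻⁵ × sin 17° = 4.26×10⁻⁵ s⁻¹
Geostrophic balance rearranged: |∂P/∂n| = f ρ V_g
|∂P/∂n| = 4.26×10⁻⁵ × 1.17 × 7.00 = 3.49×10⁻⁴ Pa/m

3.5×10⁻⁴ Pa/m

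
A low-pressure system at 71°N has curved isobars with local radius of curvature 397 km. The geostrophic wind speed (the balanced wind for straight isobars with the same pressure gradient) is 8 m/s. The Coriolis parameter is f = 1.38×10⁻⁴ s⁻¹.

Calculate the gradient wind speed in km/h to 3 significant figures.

25.5 km/h

Around a low, centrifugal force acts outward with Coriolis, so pressure-gradient force balances both:
(1/ρ)|∂P/∂n| = fV + V²/R  →  V² + fR·V − fR·V_g = 0
With fR = 1.38×10⁻⁴ × 397×10³ m = 54.8 m/s:
V = [−fR + √((fR)² + 4 fR V_g)]/2 = [−54.8 + √(54.8² + 4×54.8×8)]/2 = 7.08 m/s
Subgeostrophic (V < V_g = 8 m/s), as expected around a low.
Converting: 7.08 m/s × 3.6 = 25.5 km/h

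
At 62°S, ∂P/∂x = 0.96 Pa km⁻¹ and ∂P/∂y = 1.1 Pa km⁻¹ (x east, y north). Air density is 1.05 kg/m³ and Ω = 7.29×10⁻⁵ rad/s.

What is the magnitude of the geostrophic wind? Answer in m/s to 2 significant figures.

11 m/s

Coriolis parameter at 62°S:
f = 2Ω sin φ = 2 × 7.29×10⁻⁵ × sin 62° = 1.29×10⁻⁴ s⁻¹
In the Southern Hemisphere f is negative: f = −1.29×10⁻⁴ s⁻¹.
Component geostrophic relations (x east, y north):
u_g = −(1/(fρ)) ∂P/∂y,  v_g = (1/(fρ)) ∂P/∂x
u_g = −(1.1×10⁻³)/(−1.29×10⁻⁴ × 1.05) = 8.14 m/s;  v_g = (0.96×10⁻³)/(−1.29×10⁻⁴ × 1.05) = −7.10 m/s
|V_g| = √(u_g² + v_g²) = 10.8 m/s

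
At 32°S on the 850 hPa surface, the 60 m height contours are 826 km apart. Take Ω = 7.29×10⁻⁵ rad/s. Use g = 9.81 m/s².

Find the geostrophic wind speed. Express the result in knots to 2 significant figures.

Coriolis parameter at 32°S:
f = 2Ω sin φ = 2 × 7.29×10⁻⁵ × sin 32° = 7.73×10⁻⁵ s⁻¹
Height gradient: |∂Z/∂n| = 60 m / 826000 m = 7.26×10⁻⁵
On a pressure surface, geostrophic balance gives V_g = (g/f)|∂Z/∂n|:
V_g = 9.81 × 7.26×10⁻⁵ / 7.73×10⁻⁵ = 9.22 m/s
Converting: 9.22 m/s × 1.944 = 18 knots

18 knots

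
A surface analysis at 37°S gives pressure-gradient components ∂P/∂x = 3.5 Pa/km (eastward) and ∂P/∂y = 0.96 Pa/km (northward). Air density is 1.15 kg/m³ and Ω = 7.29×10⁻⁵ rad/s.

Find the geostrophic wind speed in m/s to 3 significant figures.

36.0 m/s

Coriolis parameter at 37°S:
f = 2Ω sin φ = 2 × 7.29×10⁻⁵ × sin 37° = 8.77×10⁻⁵ s⁻¹
In the Southern Hemisphere f is negative: f = −8.77×10⁻⁵ s⁻¹.
Component geostrophic relations (x east, y north):
u_g = −(1/(fρ)) ∂P/∂y,  v_g = (1/(fρ)) ∂P/∂x
u_g = −(0.96×10⁻³)/(−8.77×10⁻⁵ × 1.15) = 9.51 m/s;  v_g = (3.5×10⁻³)/(−8.77×10⁻⁵ × 1.15) = −34.7 m/s
|V_g| = √(u_g² + v_g²) = 36.0 m/s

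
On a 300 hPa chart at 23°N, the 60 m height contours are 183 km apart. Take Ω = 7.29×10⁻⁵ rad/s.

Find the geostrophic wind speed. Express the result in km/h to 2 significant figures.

Coriolis parameter at 23°N:
f = 2Ω sin φ = 2 × 7.29×10⁻⁵ × sin 23° = 5.70×10⁻⁵ s⁻¹
Height gradient: |∂Z/∂n| = 60 m / 183000 m = 3.28×10⁻⁴
On a pressure surface, geostrophic balance gives V_g = (g/f)|∂Z/∂n|:
V_g = 9.81 × 3.28×10⁻⁴ / 5.70×10⁻⁵ = 56.5 m/s
Converting: 56.5 m/s × 3.6 = 200 km/h

200 km/h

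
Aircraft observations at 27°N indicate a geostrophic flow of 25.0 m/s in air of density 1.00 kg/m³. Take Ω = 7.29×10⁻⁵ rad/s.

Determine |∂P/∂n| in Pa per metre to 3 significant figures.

1.65×10⁻³ Pa/m

Coriolis parameter at 27°N:
f = 2Ω sin φ = 2 × 7.29×10⁻⁵ × sin 27° = 6.62×10⁻⁵ s⁻¹
Geostrophic balance rearranged: |∂P/∂n| = f ρ V_g
|∂P/∂n| = 6.62×10⁻⁵ × 1.00 × 25.0 = 1.65×10⁻³ Pa/m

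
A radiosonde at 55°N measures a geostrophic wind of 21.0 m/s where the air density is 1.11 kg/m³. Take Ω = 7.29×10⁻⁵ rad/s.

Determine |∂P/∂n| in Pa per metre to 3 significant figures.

2.78×10⁻³ Pa/m

Coriolis parameter at 55°N:
f = 2Ω sin φ = 2 × 7.29×10⁻⁵ × sin 55° = 1.19×10⁻⁴ s⁻¹
Geostrophic balance rearranged: |∂P/∂n| = f ρ V_g
|∂P/∂n| = 1.19×10⁻⁴ × 1.11 × 21.0 = 2.78×10⁻³ Pa/m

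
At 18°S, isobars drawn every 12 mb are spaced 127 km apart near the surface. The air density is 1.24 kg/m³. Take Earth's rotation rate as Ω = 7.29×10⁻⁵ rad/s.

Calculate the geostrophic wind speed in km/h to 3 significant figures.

609 km/h

Coriolis parameter at 18°S:
f = 2Ω sin φ = 2 × 7.29×10⁻⁵ × sin 18° = 4.51×10⁻⁵ s⁻¹
Pressure gradient: |∂P/∂n| = 1200 Pa / 127000 m = 9.45×10⁻³ Pa/m
Geostrophic balance (pressure-gradient force = Coriolis force):
V_g = (1/(fρ)) |∂P/∂n| = 9.45×10⁻³ / (4.51×10⁻⁵ × 1.24) = 169 m/s
Converting: 169 m/s × 3.6 = 609 km/h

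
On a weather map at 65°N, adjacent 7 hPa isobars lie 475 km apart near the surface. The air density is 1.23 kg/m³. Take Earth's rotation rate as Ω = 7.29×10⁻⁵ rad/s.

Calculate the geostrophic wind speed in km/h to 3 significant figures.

Coriolis parameter at 65°N:
f = 2Ω sin φ = 2 × 7.29×10⁻⁵ × sin 65° = 1.32×10⁻⁴ s⁻¹
Pressure gradient: |∂P/∂n| = 700 Pa / 475000 m = 1.47×10⁻³ Pa/m
Geostrophic balance (pressure-gradient force = Coriolis force):
V_g = (1/(fρ)) |∂P/∂n| = 1.47×10⁻³ / (1.32×10⁻⁴ × 1.23) = 9.07 m/s
Converting: 9.07 m/s × 3.6 = 32.6 km/h

32.6 km/h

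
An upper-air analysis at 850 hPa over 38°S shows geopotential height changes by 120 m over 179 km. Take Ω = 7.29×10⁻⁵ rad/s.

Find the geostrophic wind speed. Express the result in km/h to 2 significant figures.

260 km/h

Coriolis parameter at 38°S:
f = 2Ω sin φ = 2 × 7.29×10⁻⁵ × sin 38° = 8.98×10⁻⁵ s⁻¹
Height gradient: |∂Z/∂n| = 120 m / 179000 m = 6.70×10⁻⁴
On a pressure surface, geostrophic balance gives V_g = (g/f)|∂Z/∂n|:
V_g = 9.81 × 6.70×10⁻⁴ / 8.98×10⁻⁵ = 73.3 m/s
Converting: 73.3 m/s × 3.6 = 260 km/h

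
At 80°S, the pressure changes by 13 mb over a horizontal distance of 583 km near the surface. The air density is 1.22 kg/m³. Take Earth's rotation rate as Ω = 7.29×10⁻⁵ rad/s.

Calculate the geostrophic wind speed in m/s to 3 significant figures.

Coriolis parameter at 80°S:
f = 2Ω sin φ = 2 × 7.29×10⁻⁵ × sin 80° = 1.44×10⁻⁴ s⁻¹
Pressure gradient: |∂P/∂n| = 1300 Pa / 583000 m = 2.23×10⁻³ Pa/m
Geostrophic balance (pressure-gradient force = Coriolis force):
V_g = (1/(fρ)) |∂P/∂n| = 2.23×10⁻³ / (1.44×10⁻⁴ × 1.22) = 12.7 m/s

12.7 m/s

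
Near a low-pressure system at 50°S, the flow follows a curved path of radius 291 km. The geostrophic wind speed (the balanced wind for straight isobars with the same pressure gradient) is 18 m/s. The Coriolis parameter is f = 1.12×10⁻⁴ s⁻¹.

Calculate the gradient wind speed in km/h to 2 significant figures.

Around a low, centrifugal force acts outward with Coriolis, so pressure-gradient force balances both:
(1/ρ)|∂P/∂n| = fV + V²/R  →  V² + fR·V − fR·V_g = 0
With fR = 1.12×10⁻⁴ × 291×10³ m = 32.6 m/s:
V = [−fR + √((fR)² + 4 fR V_g)]/2 = [−32.6 + √(32.6² + 4×32.6×18)]/2 = 12.9 m/s
Subgeostrophic (V < V_g = 18 m/s), as expected around a low.
Converting: 12.9 m/s × 3.6 = 46 km/h

46 km/h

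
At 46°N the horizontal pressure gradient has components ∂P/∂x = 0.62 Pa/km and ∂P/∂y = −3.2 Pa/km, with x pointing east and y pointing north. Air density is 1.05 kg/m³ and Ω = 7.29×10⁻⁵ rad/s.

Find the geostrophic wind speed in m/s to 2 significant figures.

30 m/s

Coriolis parameter at 46°N:
f = 2Ω sin φ = 2 × 7.29×10⁻⁵ × sin 46° = 1.05×10⁻⁴ s⁻¹
Component geostrophic relations (x east, y north):
u_g = −(1/(fρ)) ∂P/∂y,  v_g = (1/(fρ)) ∂P/∂x
u_g = −(−3.2×10⁻³)/(1.05×10⁻⁴ × 1.05) = 29.1 m/s;  v_g = (0.62×10⁻³)/(1.05×10⁻⁴ × 1.05) = 5.63 m/s
|V_g| = √(u_g² + v_g²) = 29.6 m/s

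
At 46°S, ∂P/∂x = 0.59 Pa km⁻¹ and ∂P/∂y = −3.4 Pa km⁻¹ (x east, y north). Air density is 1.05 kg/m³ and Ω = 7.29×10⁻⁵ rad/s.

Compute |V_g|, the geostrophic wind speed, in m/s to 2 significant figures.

Coriolis parameter at 46°S:
f = 2Ω sin φ = 2 × 7.29×10⁻⁵ × sin 46° = 1.05×10⁻⁴ s⁻¹
In the Southern Hemisphere f is negative: f = −1.05×10⁻⁴ s⁻¹.
Component geostrophic relations (x east, y north):
u_g = −(1/(fρ)) ∂P/∂y,  v_g = (1/(fρ)) ∂P/∂x
u_g = −(−3.4×10⁻³)/(−1.05×10⁻⁴ × 1.05) = −30.9 m/s;  v_g = (0.59×10⁻³)/(−1.05×10⁻⁴ × 1.05) = −5.36 m/s
|V_g| = √(u_g² + v_g²) = 31.3 m/s

31 m/s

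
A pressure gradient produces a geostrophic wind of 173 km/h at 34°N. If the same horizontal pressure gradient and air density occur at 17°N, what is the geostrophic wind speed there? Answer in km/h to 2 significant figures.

330 km/h

With the same pressure gradient and density, V_g ∝ 1/f ∝ 1/sin φ.
V₂ = V₁ · sin φ₁ / sin φ₂ = 173 × sin 34° / sin 17°
V₂ = 173 × 0.5592/0.2924 = 330 km/h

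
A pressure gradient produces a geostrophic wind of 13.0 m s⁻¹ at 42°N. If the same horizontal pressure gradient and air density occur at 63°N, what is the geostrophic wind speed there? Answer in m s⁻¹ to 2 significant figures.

9.8 m s⁻¹

With the same pressure gradient and density, V_g ∝ 1/f ∝ 1/sin φ.
V₂ = V₁ · sin φ₁ / sin φ₂ = 13.0 × sin 42° / sin 63°
V₂ = 13.0 × 0.6691/0.8910 = 9.8 m s⁻¹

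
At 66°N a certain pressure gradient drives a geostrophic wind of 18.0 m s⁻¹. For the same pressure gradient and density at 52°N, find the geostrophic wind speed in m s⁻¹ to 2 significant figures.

With the same pressure gradient and density, V_g ∝ 1/f ∝ 1/sin φ.
V₂ = V₁ · sin φ₁ / sin φ₂ = 18.0 × sin 66° / sin 52°
V₂ = 18.0 × 0.9135/0.7880 = 21 m s⁻¹

21 m s⁻¹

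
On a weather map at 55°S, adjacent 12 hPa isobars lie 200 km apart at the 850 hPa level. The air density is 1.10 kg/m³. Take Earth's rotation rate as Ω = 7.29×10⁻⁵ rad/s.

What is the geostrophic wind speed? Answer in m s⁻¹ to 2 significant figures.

46 m s⁻¹

Coriolis parameter at 55°S:
f = 2Ω sin φ = 2 × 7.29×10⁻⁵ × sin 55° = 1.19×10⁻⁴ s⁻¹
Pressure gradient: |∂P/∂n| = 1200 Pa / 200000 m = 6.00×10⁻³ Pa/m
Geostrophic balance (pressure-gradient force = Coriolis force):
V_g = (1/(fρ)) |∂P/∂n| = 6.00×10⁻³ / (1.19×10⁻⁴ × 1.10) = 45.7 m/s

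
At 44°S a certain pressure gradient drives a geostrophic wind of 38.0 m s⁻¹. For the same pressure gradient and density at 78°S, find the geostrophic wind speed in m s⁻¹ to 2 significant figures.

27 m s⁻¹

With the same pressure gradient and density, V_g ∝ 1/f ∝ 1/sin φ.
V₂ = V₁ · sin φ₁ / sin φ₂ = 38.0 × sin 44° / sin 78°
V₂ = 38.0 × 0.6947/0.9781 = 27 m s⁻¹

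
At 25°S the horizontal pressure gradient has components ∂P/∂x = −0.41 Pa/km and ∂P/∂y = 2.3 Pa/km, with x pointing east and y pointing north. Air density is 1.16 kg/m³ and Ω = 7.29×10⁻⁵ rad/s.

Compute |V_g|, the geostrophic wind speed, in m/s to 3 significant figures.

Coriolis parameter at 25°S:
f = 2Ω sin φ = 2 × 7.29×10⁻⁵ × sin 25° = 6.16×10⁻⁵ s⁻¹
In the Southern Hemisphere f is negative: f = −6.16×10⁻⁵ s⁻¹.
Component geostrophic relations (x east, y north):
u_g = −(1/(fρ)) ∂P/∂y,  v_g = (1/(fρ)) ∂P/∂x
u_g = −(2.3×10⁻³)/(−6.16×10⁻⁵ × 1.16) = 32.2 m/s;  v_g = (−0.41×10⁻³)/(−6.16×10⁻⁵ × 1.16) = 5.74 m/s
|V_g| = √(u_g² + v_g²) = 32.7 m/s

32.7 m/s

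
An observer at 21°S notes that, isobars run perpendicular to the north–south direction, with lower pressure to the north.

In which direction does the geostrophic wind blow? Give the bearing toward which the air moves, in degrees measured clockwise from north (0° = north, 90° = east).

270°

The pressure-gradient force points toward the north (bearing 000°).
Geostrophic balance: in the Southern Hemisphere the Coriolis force deflects motion to the left, so the geostrophic wind blows 90° to the left of the pressure-gradient force (low pressure on the right).
Rotating 000° by 90° counterclockwise gives 270° — the wind blows toward the west.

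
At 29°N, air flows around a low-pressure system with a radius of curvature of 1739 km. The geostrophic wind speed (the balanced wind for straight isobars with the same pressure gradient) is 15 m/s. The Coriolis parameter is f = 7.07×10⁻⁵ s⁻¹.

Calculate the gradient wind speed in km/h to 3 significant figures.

Around a low, centrifugal force acts outward with Coriolis, so pressure-gradient force balances both:
(1/ρ)|∂P/∂n| = fV + V²/R  →  V² + fR·V − fR·V_g = 0
With fR = 7.07×10⁻⁵ × 1739×10³ m = 123 m/s:
V = [−fR + √((fR)² + 4 fR V_g)]/2 = [−123 + √(123² + 4×123×15)]/2 = 13.5 m/s
Subgeostrophic (V < V_g = 15 m/s), as expected around a low.
Converting: 13.5 m/s × 3.6 = 48.7 km/h

48.7 km/h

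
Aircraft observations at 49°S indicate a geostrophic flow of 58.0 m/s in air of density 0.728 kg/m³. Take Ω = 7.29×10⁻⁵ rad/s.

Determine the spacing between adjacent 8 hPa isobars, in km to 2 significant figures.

170 km

Coriolis parameter at 49°S:
f = 2Ω sin φ = 2 × 7.29×10⁻⁵ × sin 49° = 1.10×10⁻⁴ s⁻¹
Geostrophic balance rearranged: |∂P/∂n| = f ρ V_g
|∂P/∂n| = 1.10×10⁻⁴ × 0.728 × 58.0 = 4.65×10⁻³ Pa/m
Isobar spacing: Δn = ΔP/|∂P/∂n| = 800 Pa / 4.65×10⁻³ Pa/m = 172184 m ≈ 170 km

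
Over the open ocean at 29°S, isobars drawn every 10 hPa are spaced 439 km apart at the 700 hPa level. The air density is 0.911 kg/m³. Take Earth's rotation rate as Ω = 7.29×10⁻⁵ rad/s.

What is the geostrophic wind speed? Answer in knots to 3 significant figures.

68.8 knots

Coriolis parameter at 29°S:
f = 2Ω sin φ = 2 × 7.29×10⁻⁵ × sin 29° = 7.07×10⁻⁵ s⁻¹
Pressure gradient: |∂P/∂n| = 1000 Pa / 439000 m = 2.28×10⁻³ Pa/m
Geostrophic balance (pressure-gradient force = Coriolis force):
V_g = (1/(fρ)) |∂P/∂n| = 2.28×10⁻³ / (7.07×10⁻⁵ × 0.911) = 35.4 m/s
Converting: 35.4 m/s × 1.944 = 68.8 knots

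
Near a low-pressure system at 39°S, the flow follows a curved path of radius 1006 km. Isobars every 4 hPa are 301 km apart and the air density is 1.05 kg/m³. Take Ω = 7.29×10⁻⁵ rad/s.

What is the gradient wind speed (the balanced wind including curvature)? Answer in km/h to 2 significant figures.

44 km/h

Coriolis parameter at 39°S:
f = 2Ω sin φ = 2 × 7.29×10⁻⁵ × sin 39° = 9.18×10⁻⁵ s⁻¹
Pressure gradient: |∂P/∂n| = 400 Pa / 301000 m = 1.33×10⁻³ Pa/m
Geostrophic speed: V_g = |∂P/∂n|/(fρ) = 1.33×10⁻³/(9.18×10⁻⁵ × 1.05) = 13.8 m/s
Around a low, centrifugal force acts outward with Coriolis, so pressure-gradient force balances both:
(1/ρ)|∂P/∂n| = fV + V²/R  →  V² + fR·V − fR·V_g = 0
With fR = 9.18×10⁻⁵ × 1006×10³ m = 92.3 m/s:
V = [−fR + √((fR)² + 4 fR V_g)]/2 = [−92.3 + √(92.3² + 4×92.3×13.8)]/2 = 12.2 m/s
Subgeostrophic (V < V_g = 13.8 m/s), as expected around a low.
Converting: 12.2 m/s × 3.6 = 44 km/h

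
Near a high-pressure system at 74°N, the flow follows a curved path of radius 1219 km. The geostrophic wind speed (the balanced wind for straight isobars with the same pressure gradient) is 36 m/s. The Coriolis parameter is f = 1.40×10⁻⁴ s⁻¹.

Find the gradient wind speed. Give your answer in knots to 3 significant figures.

100 knots

Around a high, pressure-gradient force acts outward with centrifugal, so Coriolis balances both:
fV = (1/ρ)|∂P/∂n| + V²/R  →  V² − fR·V + fR·V_g = 0
With fR = 1.40×10⁻⁴ × 1219×10³ m = 171 m/s:
V = [fR − √((fR)² − 4 fR V_g)]/2 = [171 − √(171² − 4×171×36)]/2 = 51.6 m/s
Supergeostrophic (V > V_g = 36 m/s), as expected around a high.
Converting: 51.6 m/s × 1.944 = 100 knots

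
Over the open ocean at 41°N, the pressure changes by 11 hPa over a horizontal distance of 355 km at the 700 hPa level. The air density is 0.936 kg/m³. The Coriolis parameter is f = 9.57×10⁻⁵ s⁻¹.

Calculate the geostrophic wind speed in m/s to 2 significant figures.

35 m/s

Pressure gradient: |∂P/∂n| = 1100 Pa / 355000 m = 3.10×10⁻³ Pa/m
Geostrophic balance (pressure-gradient force = Coriolis force):
V_g = (1/(fρ)) |∂P/∂n| = 3.10×10⁻³ / (9.57×10⁻⁵ × 0.936) = 34.6 m/s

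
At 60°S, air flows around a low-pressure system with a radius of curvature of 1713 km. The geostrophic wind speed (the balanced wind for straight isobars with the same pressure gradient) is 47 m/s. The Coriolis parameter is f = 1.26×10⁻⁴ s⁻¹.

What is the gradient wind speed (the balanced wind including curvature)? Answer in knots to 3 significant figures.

77.2 knots

Around a low, centrifugal force acts outward with Coriolis, so pressure-gradient force balances both:
(1/ρ)|∂P/∂n| = fV + V²/R  →  V² + fR·V − fR·V_g = 0
With fR = 1.26×10⁻⁴ × 1713×10³ m = 216 m/s:
V = [−fR + √((fR)² + 4 fR V_g)]/2 = [−216 + √(216² + 4×216×47)]/2 = 39.7 m/s
Subgeostrophic (V < V_g = 47 m/s), as expected around a low.
Converting: 39.7 m/s × 1.944 = 77.2 knots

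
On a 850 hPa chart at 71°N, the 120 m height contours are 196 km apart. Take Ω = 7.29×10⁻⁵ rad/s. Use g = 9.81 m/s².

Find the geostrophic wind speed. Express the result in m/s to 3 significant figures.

43.6 m/s

Coriolis parameter at 71°N:
f = 2Ω sin φ = 2 × 7.29×10⁻⁵ × sin 71° = 1.38×10⁻⁴ s⁻¹
Height gradient: |∂Z/∂n| = 120 m / 196000 m = 6.12×10⁻⁴
On a pressure surface, geostrophic balance gives V_g = (g/f)|∂Z/∂n|:
V_g = 9.81 × 6.12×10⁻⁴ / 1.38×10⁻⁴ = 43.6 m/s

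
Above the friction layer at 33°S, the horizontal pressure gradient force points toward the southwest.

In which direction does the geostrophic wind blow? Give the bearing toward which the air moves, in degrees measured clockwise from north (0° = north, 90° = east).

The pressure-gradient force points toward the southwest (bearing 225°).
Geostrophic balance: in the Southern Hemisphere the Coriolis force deflects motion to the left, so the geostrophic wind blows 90° to the left of the pressure-gradient force (low pressure on the right).
Rotating 225° by 90° counterclockwise gives 135° — the wind blows toward the southeast.

135°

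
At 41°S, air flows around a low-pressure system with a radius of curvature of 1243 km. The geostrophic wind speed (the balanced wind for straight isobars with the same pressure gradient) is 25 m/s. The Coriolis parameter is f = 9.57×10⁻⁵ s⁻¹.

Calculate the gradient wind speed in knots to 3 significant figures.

41.2 knots

Around a low, centrifugal force acts outward with Coriolis, so pressure-gradient force balances both:
(1/ρ)|∂P/∂n| = fV + V²/R  →  V² + fR·V − fR·V_g = 0
With fR = 9.57×10⁻⁵ × 1243×10³ m = 119 m/s:
V = [−fR + √((fR)² + 4 fR V_g)]/2 = [−119 + √(119² + 4×119×25)]/2 = 21.2 m/s
Subgeostrophic (V < V_g = 25 m/s), as expected around a low.
Converting: 21.2 m/s × 1.944 = 41.2 knots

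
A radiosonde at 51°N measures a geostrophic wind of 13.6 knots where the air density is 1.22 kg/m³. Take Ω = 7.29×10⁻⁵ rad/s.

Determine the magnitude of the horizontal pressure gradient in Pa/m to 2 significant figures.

9.7×10⁻⁴ Pa/m

Coriolis parameter at 51°N:
f = 2Ω sin φ = 2 × 7.29×10⁻⁵ × sin 51° = 1.13×10⁻⁴ s⁻¹
Wind speed in SI: 13.6 knots = 7.00 m/s
Geostrophic balance rearranged: |∂P/∂n| = f ρ V_g
|∂P/∂n| = 1.13×10⁻⁴ × 1.22 × 7.00 = 9.67×10⁻⁴ Pa/m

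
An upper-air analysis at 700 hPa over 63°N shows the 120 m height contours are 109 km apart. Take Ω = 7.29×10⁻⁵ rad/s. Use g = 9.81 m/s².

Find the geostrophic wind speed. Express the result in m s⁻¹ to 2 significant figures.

Coriolis parameter at 63°N:
f = 2Ω sin φ = 2 × 7.29×10⁻⁵ × sin 63° = 1.30×10⁻⁴ s⁻¹
Height gradient: |∂Z/∂n| = 120 m / 109000 m = 1.10×10⁻³
On a pressure surface, geostrophic balance gives V_g = (g/f)|∂Z/∂n|:
V_g = 9.81 × 1.10×10⁻³ / 1.30×10⁻⁴ = 83.1 m/s

83 m s⁻¹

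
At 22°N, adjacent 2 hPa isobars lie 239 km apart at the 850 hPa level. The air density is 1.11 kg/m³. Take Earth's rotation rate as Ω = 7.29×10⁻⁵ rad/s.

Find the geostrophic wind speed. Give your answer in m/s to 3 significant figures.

13.8 m/s

Coriolis parameter at 22°N:
f = 2Ω sin φ = 2 × 7.29×10⁻⁵ × sin 22° = 5.46×10⁻⁵ s⁻¹
Pressure gradient: |∂P/∂n| = 200 Pa / 239000 m = 8.37×10⁻⁴ Pa/m
Geostrophic balance (pressure-gradient force = Coriolis force):
V_g = (1/(fρ)) |∂P/∂n| = 8.37×10⁻⁴ / (5.46×10⁻⁵ × 1.11) = 13.8 m/s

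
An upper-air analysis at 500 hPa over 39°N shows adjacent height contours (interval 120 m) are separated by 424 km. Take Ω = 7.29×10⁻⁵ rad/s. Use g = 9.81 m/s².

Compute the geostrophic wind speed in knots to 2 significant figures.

Coriolis parameter at 39°N:
f = 2Ω sin φ = 2 × 7.29×10⁻⁵ × sin 39° = 9.18×10⁻⁵ s⁻¹
Height gradient: |∂Z/∂n| = 120 m / 424000 m = 2.83×10⁻⁴
On a pressure surface, geostrophic balance gives V_g = (g/f)|∂Z/∂n|:
V_g = 9.81 × 2.83×10⁻⁴ / 9.18×10⁻⁵ = 30.3 m/s
Converting: 30.3 m/s × 1.944 = 59 knots

59 knots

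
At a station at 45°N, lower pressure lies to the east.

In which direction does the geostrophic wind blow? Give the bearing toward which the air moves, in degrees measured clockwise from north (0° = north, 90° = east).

The pressure-gradient force points toward the east (bearing 090°).
Geostrophic balance: in the Northern Hemisphere the Coriolis force deflects motion to the right, so the geostrophic wind blows 90° to the right of the pressure-gradient force (low pressure on the left).
Rotating 090° by 90° clockwise gives 180° — the wind blows toward the south.

180°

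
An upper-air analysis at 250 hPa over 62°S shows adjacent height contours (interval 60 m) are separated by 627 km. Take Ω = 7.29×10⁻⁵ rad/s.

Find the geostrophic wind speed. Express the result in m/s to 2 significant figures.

7.3 m/s

Coriolis parameter at 62°S:
f = 2Ω sin φ = 2 × 7.29×10⁻⁵ × sin 62° = 1.29×10⁻⁴ s⁻¹
Height gradient: |∂Z/∂n| = 60 m / 627000 m = 9.57×10⁻⁵
On a pressure surface, geostrophic balance gives V_g = (g/f)|∂Z/∂n|:
V_g = 9.81 × 9.57×10⁻⁵ / 1.29×10⁻⁴ = 7.29 m/s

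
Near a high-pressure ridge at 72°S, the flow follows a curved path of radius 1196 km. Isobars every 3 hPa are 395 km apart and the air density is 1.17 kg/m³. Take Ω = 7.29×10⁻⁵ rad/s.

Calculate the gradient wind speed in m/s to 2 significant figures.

Coriolis parameter at 72°S:
f = 2Ω sin φ = 2 × 7.29×10⁻⁵ × sin 72° = 1.39×10⁻⁴ s⁻¹
Pressure gradient: |∂P/∂n| = 300 Pa / 395000 m = 7.59×10⁻⁴ Pa/m
Geostrophic speed: V_g = |∂P/∂n|/(fρ) = 7.59×10⁻⁴/(1.39×10⁻⁴ × 1.17) = 4.68 m/s
Around a high, pressure-gradient force acts outward with centrifugal, so Coriolis balances both:
fV = (1/ρ)|∂P/∂n| + V²/R  →  V² − fR·V + fR·V_g = 0
With fR = 1.39×10⁻⁴ × 1196×10³ m = 166 m/s:
V = [fR − √((fR)² − 4 fR V_g)]/2 = [166 − √(166² − 4×166×4.68)]/2 = 4.82 m/s
Supergeostrophic (V > V_g = 4.68 m/s), as expected around a high.

4.8 m/s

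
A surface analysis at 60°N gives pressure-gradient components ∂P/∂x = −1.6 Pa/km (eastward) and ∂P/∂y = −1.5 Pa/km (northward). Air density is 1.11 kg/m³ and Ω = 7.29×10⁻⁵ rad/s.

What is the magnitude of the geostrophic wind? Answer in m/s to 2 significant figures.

Coriolis parameter at 60°N:
f = 2Ω sin φ = 2 × 7.29×10⁻⁵ × sin 60° = 1.26×10⁻⁴ s⁻¹
Component geostrophic relations (x east, y north):
u_g = −(1/(fρ)) ∂P/∂y,  v_g = (1/(fρ)) ∂P/∂x
u_g = −(−1.5×10⁻³)/(1.26×10⁻⁴ × 1.11) = 10.7 m/s;  v_g = (−1.6×10⁻³)/(1.26×10⁻⁴ × 1.11) = −11.4 m/s
|V_g| = √(u_g² + v_g²) = 15.6 m/s

16 m/s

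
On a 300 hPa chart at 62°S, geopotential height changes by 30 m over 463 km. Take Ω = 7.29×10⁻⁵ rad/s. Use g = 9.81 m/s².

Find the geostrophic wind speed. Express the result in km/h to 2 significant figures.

Coriolis parameter at 62°S:
f = 2Ω sin φ = 2 × 7.29×10⁻⁵ × sin 62° = 1.29×10⁻⁴ s⁻¹
Height gradient: |∂Z/∂n| = 30 m / 463000 m = 6.48×10⁻⁵
On a pressure surface, geostrophic balance gives V_g = (g/f)|∂Z/∂n|:
V_g = 9.81 × 6.48×10⁻⁵ / 1.29×10⁻⁴ = 4.94 m/s
Converting: 4.94 m/s × 3.6 = 18 km/h

18 km/h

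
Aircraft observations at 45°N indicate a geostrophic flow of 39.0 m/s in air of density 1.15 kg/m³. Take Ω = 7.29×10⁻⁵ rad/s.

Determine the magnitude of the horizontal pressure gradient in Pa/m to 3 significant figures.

Coriolis parameter at 45°N:
f = 2Ω sin φ = 2 × 7.29×10⁻⁵ × sin 45° = 1.03×10⁻⁴ s⁻¹
Geostrophic balance rearranged: |∂P/∂n| = f ρ V_g
|∂P/∂n| = 1.03×10⁻⁴ × 1.15 × 39.0 = 4.62×10⁻³ Pa/m

4.62×10⁻³ Pa/m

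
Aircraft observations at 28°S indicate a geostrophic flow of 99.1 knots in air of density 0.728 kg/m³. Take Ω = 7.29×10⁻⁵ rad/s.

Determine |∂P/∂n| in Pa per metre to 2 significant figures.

Coriolis parameter at 28°S:
f = 2Ω sin φ = 2 × 7.29×10⁻⁵ × sin 28° = 6.84×10⁻⁵ s⁻¹
Wind speed in SI: 99.1 knots = 51.0 m/s
Geostrophic balance rearranged: |∂P/∂n| = f ρ V_g
|∂P/∂n| = 6.84×10⁻⁵ × 0.728 × 51.0 = 2.54×10⁻³ Pa/m

2.5×10⁻³ Pa/m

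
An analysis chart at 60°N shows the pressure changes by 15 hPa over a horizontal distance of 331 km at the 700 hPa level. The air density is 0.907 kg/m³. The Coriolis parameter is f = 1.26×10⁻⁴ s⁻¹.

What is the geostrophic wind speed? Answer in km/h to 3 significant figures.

143 km/h

Pressure gradient: |∂P/∂n| = 1500 Pa / 331000 m = 4.53×10⁻³ Pa/m
Geostrophic balance (pressure-gradient force = Coriolis force):
V_g = (1/(fρ)) |∂P/∂n| = 4.53×10⁻³ / (1.26×10⁻⁴ × 0.907) = 39.7 m/s
Converting: 39.7 m/s × 3.6 = 143 km/h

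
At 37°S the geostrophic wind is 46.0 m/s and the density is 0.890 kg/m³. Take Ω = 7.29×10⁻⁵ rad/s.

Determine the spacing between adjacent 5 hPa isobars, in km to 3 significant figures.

Coriolis parameter at 37°S:
f = 2Ω sin φ = 2 × 7.29×10⁻⁵ × sin 37° = 8.77×10⁻⁵ s⁻¹
Geostrophic balance rearranged: |∂P/∂n| = f ρ V_g
|∂P/∂n| = 8.77×10⁻⁵ × 0.890 × 46.0 = 3.59×10⁻³ Pa/m
Isobar spacing: Δn = ΔP/|∂P/∂n| = 500 Pa / 3.59×10⁻³ Pa/m = 139188 m ≈ 139 km

139 km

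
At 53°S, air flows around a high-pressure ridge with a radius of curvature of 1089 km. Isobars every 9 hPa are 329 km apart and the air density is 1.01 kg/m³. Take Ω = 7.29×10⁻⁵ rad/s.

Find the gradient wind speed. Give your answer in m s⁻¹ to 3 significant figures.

Coriolis parameter at 53°S:
f = 2Ω sin φ = 2 × 7.29×10⁻⁵ × sin 53° = 1.16×10⁻⁴ s⁻¹
Pressure gradient: |∂P/∂n| = 900 Pa / 329000 m = 2.74×10⁻³ Pa/m
Geostrophic speed: V_g = |∂P/∂n|/(fρ) = 2.74×10⁻³/(1.16×10⁻⁴ × 1.01) = 23.3 m/s
Around a high, pressure-gradient force acts outward with centrifugal, so Coriolis balances both:
fV = (1/ρ)|∂P/∂n| + V²/R  →  V² − fR·V + fR·V_g = 0
With fR = 1.16×10⁻⁴ × 1089×10³ m = 127 m/s:
V = [fR − √((fR)² − 4 fR V_g)]/2 = [127 − √(127² − 4×127×23.3)]/2 = 30.7 m/s
Supergeostrophic (V > V_g = 23.3 m/s), as expected around a high.

30.7 m s⁻¹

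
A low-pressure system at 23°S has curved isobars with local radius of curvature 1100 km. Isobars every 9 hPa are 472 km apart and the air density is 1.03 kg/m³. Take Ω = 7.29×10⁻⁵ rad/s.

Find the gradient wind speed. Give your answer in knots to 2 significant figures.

Coriolis parameter at 23°S:
f = 2Ω sin φ = 2 × 7.29×10⁻⁵ × sin 23° = 5.70×10⁻⁵ s⁻¹
Pressure gradient: |∂P/∂n| = 900 Pa / 472000 m = 1.91×10⁻³ Pa/m
Geostrophic speed: V_g = |∂P/∂n|/(fρ) = 1.91×10⁻³/(5.70×10⁻⁵ × 1.03) = 32.5 m/s
Around a low, centrifugal force acts outward with Coriolis, so pressure-gradient force balances both:
(1/ρ)|∂P/∂n| = fV + V²/R  →  V² + fR·V − fR·V_g = 0
With fR = 5.70×10⁻⁵ × 1100×10³ m = 62.7 m/s:
V = [−fR + √((fR)² + 4 fR V_g)]/2 = [−62.7 + √(62.7² + 4×62.7×32.5)]/2 = 23.6 m/s
Subgeostrophic (V < V_g = 32.5 m/s), as expected around a low.
Converting: 23.6 m/s × 1.944 = 46 knots

46 knots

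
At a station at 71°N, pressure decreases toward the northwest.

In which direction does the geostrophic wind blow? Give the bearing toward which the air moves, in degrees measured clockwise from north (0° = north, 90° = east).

045°

The pressure-gradient force points toward the northwest (bearing 315°).
Geostrophic balance: in the Northern Hemisphere the Coriolis force deflects motion to the right, so the geostrophic wind blows 90° to the right of the pressure-gradient force (low pressure on the left).
Rotating 315° by 90° clockwise gives 045° — the wind blows toward the northeast.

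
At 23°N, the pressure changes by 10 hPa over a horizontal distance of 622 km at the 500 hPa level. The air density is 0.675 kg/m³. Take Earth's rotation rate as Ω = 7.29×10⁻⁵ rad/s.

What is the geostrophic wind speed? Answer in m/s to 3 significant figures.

41.8 m/s

Coriolis parameter at 23°N:
f = 2Ω sin φ = 2 × 7.29×10⁻⁵ × sin 23° = 5.70×10⁻⁵ s⁻¹
Pressure gradient: |∂P/∂n| = 1000 Pa / 622000 m = 1.61×10⁻³ Pa/m
Geostrophic balance (pressure-gradient force = Coriolis force):
V_g = (1/(fρ)) |∂P/∂n| = 1.61×10⁻³ / (5.70×10⁻⁵ × 0.675) = 41.8 m/s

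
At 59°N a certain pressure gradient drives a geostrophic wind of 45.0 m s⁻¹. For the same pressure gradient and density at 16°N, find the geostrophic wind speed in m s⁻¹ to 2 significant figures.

With the same pressure gradient and density, V_g ∝ 1/f ∝ 1/sin φ.
V₂ = V₁ · sin φ₁ / sin φ₂ = 45.0 × sin 59° / sin 16°
V₂ = 45.0 × 0.8572/0.2756 = 140 m s⁻¹

140 m s⁻¹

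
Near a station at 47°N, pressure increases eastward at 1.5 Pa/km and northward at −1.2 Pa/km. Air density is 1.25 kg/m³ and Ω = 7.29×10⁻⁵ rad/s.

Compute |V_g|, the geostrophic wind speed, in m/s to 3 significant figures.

14.4 m/s

Coriolis parameter at 47°N:
f = 2Ω sin φ = 2 × 7.29×10⁻⁵ × sin 47° = 1.07×10⁻⁴ s⁻¹
Component geostrophic relations (x east, y north):
u_g = −(1/(fρ)) ∂P/∂y,  v_g = (1/(fρ)) ∂P/∂x
u_g = −(−1.2×10⁻³)/(1.07×10⁻⁴ × 1.25) = 9.00 m/s;  v_g = (1.5×10⁻³)/(1.07×10⁻⁴ × 1.25) = 11.3 m/s
|V_g| = √(u_g² + v_g²) = 14.4 m/s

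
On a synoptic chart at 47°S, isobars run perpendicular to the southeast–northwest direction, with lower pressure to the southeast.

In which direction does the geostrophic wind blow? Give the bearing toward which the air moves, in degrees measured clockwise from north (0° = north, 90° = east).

The pressure-gradient force points toward the southeast (bearing 135°).
Geostrophic balance: in the Southern Hemisphere the Coriolis force deflects motion to the left, so the geostrophic wind blows 90° to the left of the pressure-gradient force (low pressure on the right).
Rotating 135° by 90° counterclockwise gives 045° — the wind blows toward the northeast.

045°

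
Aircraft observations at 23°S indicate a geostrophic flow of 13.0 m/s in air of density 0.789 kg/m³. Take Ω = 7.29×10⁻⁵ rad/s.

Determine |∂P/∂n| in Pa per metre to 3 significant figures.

Coriolis parameter at 23°S:
f = 2Ω sin φ = 2 × 7.29×10⁻⁵ × sin 23° = 5.70×10⁻⁵ s⁻¹
Geostrophic balance rearranged: |∂P/∂n| = f ρ V_g
|∂P/∂n| = 5.70×10⁻⁵ × 0.789 × 13.0 = 5.84×10⁻⁴ Pa/m

5.84×10⁻⁴ Pa/m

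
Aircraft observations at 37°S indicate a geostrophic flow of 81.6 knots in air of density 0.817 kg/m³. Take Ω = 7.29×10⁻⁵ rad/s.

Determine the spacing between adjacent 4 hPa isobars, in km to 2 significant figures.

130 km

Coriolis parameter at 37°S:
f = 2Ω sin φ = 2 × 7.29×10⁻⁵ × sin 37° = 8.77×10⁻⁵ s⁻¹
Wind speed in SI: 81.6 knots = 42.0 m/s
Geostrophic balance rearranged: |∂P/∂n| = f ρ V_g
|∂P/∂n| = 8.77×10⁻⁵ × 0.817 × 42.0 = 3.01×10⁻³ Pa/m
Isobar spacing: Δn = ΔP/|∂P/∂n| = 400 Pa / 3.01×10⁻³ Pa/m = 132920 m ≈ 130 km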